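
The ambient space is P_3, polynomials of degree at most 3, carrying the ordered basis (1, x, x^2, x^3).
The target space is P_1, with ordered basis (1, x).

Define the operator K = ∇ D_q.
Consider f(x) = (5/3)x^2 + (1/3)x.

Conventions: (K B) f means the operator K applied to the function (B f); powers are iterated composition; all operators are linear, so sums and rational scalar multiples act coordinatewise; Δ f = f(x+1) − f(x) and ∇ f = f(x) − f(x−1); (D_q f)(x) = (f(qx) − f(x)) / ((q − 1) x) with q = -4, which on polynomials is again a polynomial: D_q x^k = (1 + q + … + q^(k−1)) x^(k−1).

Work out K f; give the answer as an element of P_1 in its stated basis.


D_q f = -5x + 1/3
∇ D_q f = -5

the result is g(x) = -5


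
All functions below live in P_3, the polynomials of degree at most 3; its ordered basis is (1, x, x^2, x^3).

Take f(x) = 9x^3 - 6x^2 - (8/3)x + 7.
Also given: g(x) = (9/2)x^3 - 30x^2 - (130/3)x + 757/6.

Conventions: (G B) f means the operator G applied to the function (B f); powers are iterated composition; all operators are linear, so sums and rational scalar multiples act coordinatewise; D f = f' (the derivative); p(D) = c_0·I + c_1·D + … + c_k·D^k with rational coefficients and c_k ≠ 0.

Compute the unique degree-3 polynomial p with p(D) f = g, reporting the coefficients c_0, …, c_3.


D^0 f = 9x^3 - 6x^2 - (8/3)x + 7
D^1 f = 27x^2 - 12x - 8/3
D^2 f = 54x - 12
D^3 f = 54
matching coefficients of g against c_0 f + c_1 Df + … from the top degree down determines the c_i
solution: c_0 = 1/2, c_1 = -1, c_2 = -1, c_3 = 2

c_0 = 1/2, c_1 = -1, c_2 = -1, c_3 = 2


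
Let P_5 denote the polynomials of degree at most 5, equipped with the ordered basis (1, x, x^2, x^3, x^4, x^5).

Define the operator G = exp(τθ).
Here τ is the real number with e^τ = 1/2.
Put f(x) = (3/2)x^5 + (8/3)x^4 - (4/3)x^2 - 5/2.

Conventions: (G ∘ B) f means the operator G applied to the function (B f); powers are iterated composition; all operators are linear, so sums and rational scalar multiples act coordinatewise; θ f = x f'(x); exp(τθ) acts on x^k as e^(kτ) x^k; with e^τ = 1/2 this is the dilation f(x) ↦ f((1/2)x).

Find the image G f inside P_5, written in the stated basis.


exp(τθ) x^k = e^(kτ) x^k; with e^τ = 1/2 this sends x^k to (1/2)^k x^k
x^2 ↦ 1/4 x^2
x^4 ↦ 1/16 x^4
x^5 ↦ 1/32 x^5
applying this coordinatewise to f: exp(τθ) f = (3/64)x^5 + (1/6)x^4 - (1/3)x^2 - 5/2

the image equals g(x) = (3/64)x^5 + (1/6)x^4 - (1/3)x^2 - 5/2


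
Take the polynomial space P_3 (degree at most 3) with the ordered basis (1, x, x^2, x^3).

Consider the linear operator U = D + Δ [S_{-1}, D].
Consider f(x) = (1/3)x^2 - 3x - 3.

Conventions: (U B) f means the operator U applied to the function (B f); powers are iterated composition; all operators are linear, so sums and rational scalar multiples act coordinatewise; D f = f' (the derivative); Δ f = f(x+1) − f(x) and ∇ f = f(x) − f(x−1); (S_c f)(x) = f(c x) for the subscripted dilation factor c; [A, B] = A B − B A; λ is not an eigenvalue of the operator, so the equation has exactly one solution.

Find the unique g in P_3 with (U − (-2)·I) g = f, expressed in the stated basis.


g(x) = (1/6)x^2 - (5/3)x - 1/3

write g with unknown coordinates in the stated basis and equate coefficients in (U − (-2)·I) g = f
solving from the highest basis element down gives g = (1/6)x^2 - (5/3)x - 1/3
check: U g = (1/3)x - 7/3
so U g − (-2)·g = (1/3)x^2 - 3x - 3 = f ✓


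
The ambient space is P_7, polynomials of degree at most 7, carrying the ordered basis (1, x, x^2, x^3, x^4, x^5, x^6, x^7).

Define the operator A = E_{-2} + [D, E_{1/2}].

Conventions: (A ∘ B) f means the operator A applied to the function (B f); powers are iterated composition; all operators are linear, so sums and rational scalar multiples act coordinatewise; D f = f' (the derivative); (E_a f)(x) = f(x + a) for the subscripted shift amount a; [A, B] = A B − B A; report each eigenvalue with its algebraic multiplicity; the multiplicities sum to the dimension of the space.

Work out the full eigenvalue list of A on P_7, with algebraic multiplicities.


λ = 1 (multiplicity 8)

image of 1: 1
image of x: x - 2
image of x^2: x^2 - 4x + 4
image of x^3: x^3 - 6x^2 + 12x - 8
image of x^4: x^4 - 8x^3 + 24x^2 - 32x + 16
image of x^5: x^5 - 10x^4 + 40x^3 - 80x^2 + 80x - 32
image of x^6: x^6 - 12x^5 + 60x^4 - 160x^3 + 240x^2 - 192x + 64
image of x^7: x^7 - 14x^6 + 84x^5 - 280x^4 + 560x^3 - 672x^2 + 448x - 128
the matrix is upper triangular; its diagonal is (1, 1, 1, 1, 1, 1, 1, 1)
for a triangular matrix the eigenvalues are the diagonal entries, with algebraic multiplicity their repetition count


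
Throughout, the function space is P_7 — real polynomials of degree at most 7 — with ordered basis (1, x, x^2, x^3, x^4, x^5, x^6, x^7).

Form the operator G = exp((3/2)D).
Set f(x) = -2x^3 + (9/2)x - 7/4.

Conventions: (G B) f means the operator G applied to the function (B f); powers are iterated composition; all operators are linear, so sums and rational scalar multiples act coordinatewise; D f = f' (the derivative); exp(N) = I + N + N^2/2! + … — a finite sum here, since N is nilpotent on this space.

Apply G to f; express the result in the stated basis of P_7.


order-1 term: -9x^2 + 27/4
order-2 term: -(27/2)x
order-3 term: -27/4
the series for exp((3/2)D) f terminates at order 3
exp((3/2)D) f = -2x^3 - 9x^2 - 9x - 7/4

the result is g(x) = -2x^3 - 9x^2 - 9x - 7/4


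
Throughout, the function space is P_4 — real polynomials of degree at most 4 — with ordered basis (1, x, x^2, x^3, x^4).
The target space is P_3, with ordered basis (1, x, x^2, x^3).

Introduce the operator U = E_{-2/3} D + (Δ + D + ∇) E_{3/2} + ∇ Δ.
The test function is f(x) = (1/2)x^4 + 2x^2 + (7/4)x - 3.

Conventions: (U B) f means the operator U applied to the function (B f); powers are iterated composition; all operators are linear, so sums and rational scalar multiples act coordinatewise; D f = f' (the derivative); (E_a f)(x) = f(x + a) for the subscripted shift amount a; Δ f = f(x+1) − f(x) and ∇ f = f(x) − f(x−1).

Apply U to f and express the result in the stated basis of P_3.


D f = 2x^3 + 4x + 7/4
E_{-2/3} D f = 2x^3 - 4x^2 + (20/3)x - 163/108
E_{3/2} f = (1/2)x^4 + 3x^3 + (35/4)x^2 + (29/2)x + 213/32
Δ E_{3/2} f = 2x^3 + 12x^2 + (57/2)x + 107/4
D E_{3/2} f = 2x^3 + 9x^2 + (35/2)x + 29/2
∇ E_{3/2} f = 2x^3 + 6x^2 + (21/2)x + 33/4
(Δ + D + ∇) E_{3/2} f = 6x^3 + 27x^2 + (113/2)x + 99/2
Δ f = 2x^3 + 3x^2 + 6x + 17/4
∇ Δ f = 6x^2 + 5
(E_{-2/3} D + (Δ + D + ∇) E_{3/2} + ∇ Δ) f = 8x^3 + 29x^2 + (379/6)x + 5723/108

the result is g(x) = 8x^3 + 29x^2 + (379/6)x + 5723/108


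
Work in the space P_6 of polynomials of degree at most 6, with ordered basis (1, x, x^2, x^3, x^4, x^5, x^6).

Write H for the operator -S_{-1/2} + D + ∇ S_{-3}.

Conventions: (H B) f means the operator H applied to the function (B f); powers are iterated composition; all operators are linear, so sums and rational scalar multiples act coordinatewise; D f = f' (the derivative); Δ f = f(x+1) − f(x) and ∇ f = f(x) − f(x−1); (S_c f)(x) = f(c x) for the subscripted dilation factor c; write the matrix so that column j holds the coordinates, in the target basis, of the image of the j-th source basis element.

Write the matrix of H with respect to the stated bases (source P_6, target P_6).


the matrix is [[-1, -2, -9, -27, -81, -243, -729]; [0, 1/2, 20, 81, 324, 1215, 4374]; [0, 0, -1/4, -78, -486, -2430, -10935]; [0, 0, 0, 1/8, 328, 2430, 14580]; [0, 0, 0, 0, -1/16, -1210, -10935]; [0, 0, 0, 0, 0, 1/32, 4380]; [0, 0, 0, 0, 0, 0, -1/64]] (rows listed top to bottom)

image of 1: -1
image of x: (1/2)x - 2
image of x^2: -(1/4)x^2 + 20x - 9
image of x^3: (1/8)x^3 - 78x^2 + 81x - 27
image of x^4: -(1/16)x^4 + 328x^3 - 486x^2 + 324x - 81
image of x^5: (1/32)x^5 - 1210x^4 + 2430x^3 - 2430x^2 + 1215x - 243
image of x^6: -(1/64)x^6 + 4380x^5 - 10935x^4 + 14580x^3 - 10935x^2 + 4374x - 729
each image's coordinates form column j of the matrix


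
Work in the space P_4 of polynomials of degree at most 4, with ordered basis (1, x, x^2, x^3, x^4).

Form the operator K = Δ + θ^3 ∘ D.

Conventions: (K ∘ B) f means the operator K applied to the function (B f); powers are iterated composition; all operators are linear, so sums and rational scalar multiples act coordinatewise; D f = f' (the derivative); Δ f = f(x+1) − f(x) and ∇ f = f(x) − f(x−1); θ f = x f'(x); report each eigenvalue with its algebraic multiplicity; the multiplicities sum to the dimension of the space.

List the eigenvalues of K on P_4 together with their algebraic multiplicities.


λ = 0 (multiplicity 5)

image of 1: 0
image of x: 1
image of x^2: 4x + 1
image of x^3: 27x^2 + 3x + 1
image of x^4: 112x^3 + 6x^2 + 4x + 1
the matrix is upper triangular; its diagonal is (0, 0, 0, 0, 0)
for a triangular matrix the eigenvalues are the diagonal entries, with algebraic multiplicity their repetition count


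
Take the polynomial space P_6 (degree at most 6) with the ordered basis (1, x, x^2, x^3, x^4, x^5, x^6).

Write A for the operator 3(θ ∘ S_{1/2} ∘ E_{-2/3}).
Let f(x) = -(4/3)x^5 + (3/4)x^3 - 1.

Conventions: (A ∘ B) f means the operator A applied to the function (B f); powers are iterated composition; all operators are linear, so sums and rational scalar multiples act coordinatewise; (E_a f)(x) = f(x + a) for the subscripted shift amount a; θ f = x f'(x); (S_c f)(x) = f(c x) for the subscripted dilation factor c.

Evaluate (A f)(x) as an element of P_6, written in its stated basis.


the image equals g(x) = -(5/8)x^5 + (10/3)x^4 - (559/96)x^3 + (397/108)x^2 - (77/162)x

E_{-2/3} f = -(4/3)x^5 + (40/9)x^4 - (559/108)x^3 + (397/162)x^2 - (77/243)x - 763/729
S_{1/2} E_{-2/3} f = -(1/24)x^5 + (5/18)x^4 - (559/864)x^3 + (397/648)x^2 - (77/486)x - 763/729
θ S_{1/2} E_{-2/3} f = -(5/24)x^5 + (10/9)x^4 - (559/288)x^3 + (397/324)x^2 - (77/486)x
(3(θ ∘ S_{1/2} ∘ E_{-2/3})) f = -(5/8)x^5 + (10/3)x^4 - (559/96)x^3 + (397/108)x^2 - (77/162)x


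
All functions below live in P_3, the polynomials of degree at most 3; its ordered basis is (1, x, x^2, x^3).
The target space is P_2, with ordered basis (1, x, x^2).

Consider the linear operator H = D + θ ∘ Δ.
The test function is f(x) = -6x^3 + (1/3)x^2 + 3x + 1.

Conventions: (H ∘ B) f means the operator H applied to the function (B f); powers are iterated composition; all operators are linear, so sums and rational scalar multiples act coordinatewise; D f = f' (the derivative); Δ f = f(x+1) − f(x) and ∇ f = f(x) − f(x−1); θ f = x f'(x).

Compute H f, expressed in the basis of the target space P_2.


D f = -18x^2 + (2/3)x + 3
Δ f = -18x^2 - (52/3)x - 8/3
θ Δ f = -36x^2 - (52/3)x
(D + θ ∘ Δ) f = -54x^2 - (50/3)x + 3

the result is g(x) = -54x^2 - (50/3)x + 3


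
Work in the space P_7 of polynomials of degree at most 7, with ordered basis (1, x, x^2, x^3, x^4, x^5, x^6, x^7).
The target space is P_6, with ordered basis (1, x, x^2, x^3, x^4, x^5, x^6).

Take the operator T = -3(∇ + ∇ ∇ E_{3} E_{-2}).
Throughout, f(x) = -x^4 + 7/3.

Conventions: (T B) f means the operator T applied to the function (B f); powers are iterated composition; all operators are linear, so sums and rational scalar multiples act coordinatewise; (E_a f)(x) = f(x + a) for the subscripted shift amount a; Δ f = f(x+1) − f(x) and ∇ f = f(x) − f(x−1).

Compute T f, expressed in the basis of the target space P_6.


∇ f = -4x^3 + 6x^2 - 4x + 1
E_{-2} f = -x^4 + 8x^3 - 24x^2 + 32x - 41/3
E_{3} E_{-2} f = -x^4 - 4x^3 - 6x^2 - 4x + 4/3
∇ E_{3} E_{-2} f = -4x^3 - 6x^2 - 4x - 1
∇ ∇ E_{3} E_{-2} f = -12x^2 - 2
(∇ + ∇ ∇ E_{3} E_{-2}) f = -4x^3 - 6x^2 - 4x - 1
(-3(∇ + ∇ ∇ E_{3} E_{-2})) f = 12x^3 + 18x^2 + 12x + 3

the image equals g(x) = 12x^3 + 18x^2 + 12x + 3


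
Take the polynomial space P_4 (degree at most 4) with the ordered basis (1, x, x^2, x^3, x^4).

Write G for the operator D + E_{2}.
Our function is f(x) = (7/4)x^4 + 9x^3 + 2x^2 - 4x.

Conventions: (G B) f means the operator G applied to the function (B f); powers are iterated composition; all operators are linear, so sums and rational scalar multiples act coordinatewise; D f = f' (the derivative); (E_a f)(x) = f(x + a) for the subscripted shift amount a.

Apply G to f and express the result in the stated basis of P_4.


D f = 7x^3 + 27x^2 + 4x - 4
E_{2} f = (7/4)x^4 + 23x^3 + 98x^2 + 168x + 100
(D + E_{2}) f = (7/4)x^4 + 30x^3 + 125x^2 + 172x + 96

the image equals g(x) = (7/4)x^4 + 30x^3 + 125x^2 + 172x + 96


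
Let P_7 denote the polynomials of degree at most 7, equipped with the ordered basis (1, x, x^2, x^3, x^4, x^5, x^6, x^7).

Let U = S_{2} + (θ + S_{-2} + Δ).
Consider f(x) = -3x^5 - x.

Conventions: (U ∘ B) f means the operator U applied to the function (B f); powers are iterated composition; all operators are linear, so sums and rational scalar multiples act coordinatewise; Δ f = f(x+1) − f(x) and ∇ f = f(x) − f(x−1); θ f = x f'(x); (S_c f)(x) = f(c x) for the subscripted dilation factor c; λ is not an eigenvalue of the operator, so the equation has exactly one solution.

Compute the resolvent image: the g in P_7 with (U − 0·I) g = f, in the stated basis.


the image equals g(x) = -(3/5)x^5 + (1/12)x^4 + (17/9)x^3 - (1/60)x^2 - (119/30)x + 47/36

write g with unknown coordinates in the stated basis and equate coefficients in (U − 0·I) g = f
solving from the highest basis element down gives g = -(3/5)x^5 + (1/12)x^4 + (17/9)x^3 - (1/60)x^2 - (119/30)x + 47/36
check: U g = -3x^5 - x
so U g − 0·g = -3x^5 - x = f ✓


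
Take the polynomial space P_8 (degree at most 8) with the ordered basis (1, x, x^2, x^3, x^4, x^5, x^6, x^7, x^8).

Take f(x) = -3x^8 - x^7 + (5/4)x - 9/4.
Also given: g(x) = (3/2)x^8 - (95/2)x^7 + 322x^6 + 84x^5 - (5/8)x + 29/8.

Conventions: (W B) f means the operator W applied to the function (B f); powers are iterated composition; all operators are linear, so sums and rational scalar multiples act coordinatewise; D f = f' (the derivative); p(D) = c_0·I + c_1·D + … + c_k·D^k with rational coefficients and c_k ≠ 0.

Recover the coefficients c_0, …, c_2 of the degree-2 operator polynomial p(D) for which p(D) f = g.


D^0 f = -3x^8 - x^7 + (5/4)x - 9/4
D^1 f = -24x^7 - 7x^6 + 5/4
D^2 f = -168x^6 - 42x^5
matching coefficients of g against c_0 f + c_1 Df + … from the top degree down determines the c_i
solution: c_0 = -1/2, c_1 = 2, c_2 = -2

p(D) = -(1/2)·I + 2·D − 2·D^2, i.e. c_0 = -1/2, c_1 = 2, c_2 = -2


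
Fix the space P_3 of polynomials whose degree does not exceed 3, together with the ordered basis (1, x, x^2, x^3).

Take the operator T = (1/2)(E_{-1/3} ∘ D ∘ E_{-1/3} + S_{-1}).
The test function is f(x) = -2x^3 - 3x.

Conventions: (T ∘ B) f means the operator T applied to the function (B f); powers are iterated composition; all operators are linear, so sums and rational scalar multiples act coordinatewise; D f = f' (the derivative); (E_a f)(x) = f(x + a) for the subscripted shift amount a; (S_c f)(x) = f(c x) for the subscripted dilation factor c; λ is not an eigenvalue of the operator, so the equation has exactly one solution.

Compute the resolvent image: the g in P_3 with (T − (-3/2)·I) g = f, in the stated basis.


write g with unknown coordinates in the stated basis and equate coefficients in (T − (-3/2)·I) g = f
solving from the highest basis element down gives g = -2x^3 + (3/2)x^2 - (17/2)x + 79/24
check: T g = x^3 - (9/4)x^2 + (39/4)x - 79/16
so T g − (-3/2)·g = -2x^3 - 3x = f ✓

g(x) = -2x^3 + (3/2)x^2 - (17/2)x + 79/24


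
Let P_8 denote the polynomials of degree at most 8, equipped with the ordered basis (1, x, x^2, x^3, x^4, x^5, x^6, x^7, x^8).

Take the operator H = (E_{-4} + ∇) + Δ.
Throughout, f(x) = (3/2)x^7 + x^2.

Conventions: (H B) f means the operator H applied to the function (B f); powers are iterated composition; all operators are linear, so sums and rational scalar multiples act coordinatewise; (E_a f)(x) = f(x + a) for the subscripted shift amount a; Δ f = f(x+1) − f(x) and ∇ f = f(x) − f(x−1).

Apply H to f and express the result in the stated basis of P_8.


the result is g(x) = (3/2)x^7 - 21x^6 + 504x^5 - 3255x^4 + 13440x^3 - 32192x^2 + 43004x - 24557

E_{-4} f = (3/2)x^7 - 42x^6 + 504x^5 - 3360x^4 + 13440x^3 - 32255x^2 + 43000x - 24560
∇ f = (21/2)x^6 - (63/2)x^5 + (105/2)x^4 - (105/2)x^3 + (63/2)x^2 - (17/2)x + 1/2
(E_{-4} + ∇) f = (3/2)x^7 - (63/2)x^6 + (945/2)x^5 - (6615/2)x^4 + (26775/2)x^3 - (64447/2)x^2 + (85983/2)x - 49119/2
Δ f = (21/2)x^6 + (63/2)x^5 + (105/2)x^4 + (105/2)x^3 + (63/2)x^2 + (25/2)x + 5/2
((E_{-4} + ∇) + Δ) f = (3/2)x^7 - 21x^6 + 504x^5 - 3255x^4 + 13440x^3 - 32192x^2 + 43004x - 24557


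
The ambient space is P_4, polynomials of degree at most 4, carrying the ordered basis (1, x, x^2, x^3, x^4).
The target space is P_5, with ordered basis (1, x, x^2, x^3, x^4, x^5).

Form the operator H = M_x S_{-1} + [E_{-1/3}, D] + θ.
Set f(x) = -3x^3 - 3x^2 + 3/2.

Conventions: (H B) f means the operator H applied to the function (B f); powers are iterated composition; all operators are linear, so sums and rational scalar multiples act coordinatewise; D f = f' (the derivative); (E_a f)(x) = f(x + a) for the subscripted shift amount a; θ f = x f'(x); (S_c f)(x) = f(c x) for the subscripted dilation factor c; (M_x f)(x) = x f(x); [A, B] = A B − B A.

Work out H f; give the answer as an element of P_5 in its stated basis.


g(x) = 3x^4 - 12x^3 - 6x^2 + (3/2)x

S_{-1} f = 3x^3 - 3x^2 + 3/2
M_x S_{-1} f = 3x^4 - 3x^3 + (3/2)x
D f = -9x^2 - 6x
E_{-1/3} D f = -9x^2 + 1
E_{-1/3} f = -3x^3 + x + 23/18
D E_{-1/3} f = -9x^2 + 1
[E_{-1/3}, D] f = 0
θ f = -9x^3 - 6x^2
(M_x S_{-1} + [E_{-1/3}, D] + θ) f = 3x^4 - 12x^3 - 6x^2 + (3/2)x


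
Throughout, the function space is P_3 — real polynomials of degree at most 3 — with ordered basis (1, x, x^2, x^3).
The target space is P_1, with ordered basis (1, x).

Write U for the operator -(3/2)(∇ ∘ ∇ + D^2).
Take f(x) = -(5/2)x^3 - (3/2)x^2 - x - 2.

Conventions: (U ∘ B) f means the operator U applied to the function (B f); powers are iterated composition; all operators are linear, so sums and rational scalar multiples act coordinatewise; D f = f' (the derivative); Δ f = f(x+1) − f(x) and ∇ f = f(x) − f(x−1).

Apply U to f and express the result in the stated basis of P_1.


g(x) = 45x - 27/2

∇ f = -(15/2)x^2 + (9/2)x - 2
∇ ∇ f = -15x + 12
D f = -(15/2)x^2 - 3x - 1
D D f = -15x - 3
(∇ ∘ ∇ + D^2) f = -30x + 9
(-(3/2)(∇ ∘ ∇ + D^2)) f = 45x - 27/2


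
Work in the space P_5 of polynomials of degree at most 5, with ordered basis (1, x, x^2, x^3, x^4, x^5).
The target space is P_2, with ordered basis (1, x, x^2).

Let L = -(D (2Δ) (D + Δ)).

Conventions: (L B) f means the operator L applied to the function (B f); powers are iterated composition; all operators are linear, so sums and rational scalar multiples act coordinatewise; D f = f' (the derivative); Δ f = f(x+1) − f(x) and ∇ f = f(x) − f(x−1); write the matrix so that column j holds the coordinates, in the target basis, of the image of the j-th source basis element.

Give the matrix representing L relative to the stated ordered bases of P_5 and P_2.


image of 1: 0
image of x: 0
image of x^2: 0
image of x^3: -24
image of x^4: -96x - 72
image of x^5: -240x^2 - 360x - 180
each image's coordinates form column j of the matrix

the matrix is [[0, 0, 0, -24, -72, -180]; [0, 0, 0, 0, -96, -360]; [0, 0, 0, 0, 0, -240]] (rows listed top to bottom)


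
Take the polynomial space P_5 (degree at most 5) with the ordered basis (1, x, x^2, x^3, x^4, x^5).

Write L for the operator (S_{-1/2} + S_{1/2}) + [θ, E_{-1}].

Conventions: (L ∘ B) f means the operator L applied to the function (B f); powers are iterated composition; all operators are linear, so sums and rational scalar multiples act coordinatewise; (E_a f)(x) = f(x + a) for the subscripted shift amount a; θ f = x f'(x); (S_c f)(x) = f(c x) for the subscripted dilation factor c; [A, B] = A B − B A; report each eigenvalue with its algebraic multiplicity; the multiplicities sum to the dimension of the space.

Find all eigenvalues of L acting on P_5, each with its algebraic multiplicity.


λ = 0 (multiplicity 3), λ = 1/8 (multiplicity 1), λ = 1/2 (multiplicity 1), λ = 2 (multiplicity 1)

image of 1: 2
image of x: 1
image of x^2: (1/2)x^2 + 2x - 2
image of x^3: 3x^2 - 6x + 3
image of x^4: (1/8)x^4 + 4x^3 - 12x^2 + 12x - 4
image of x^5: 5x^4 - 20x^3 + 30x^2 - 20x + 5
the matrix is upper triangular; its diagonal is (2, 0, 1/2, 0, 1/8, 0)
for a triangular matrix the eigenvalues are the diagonal entries, with algebraic multiplicity their repetition count


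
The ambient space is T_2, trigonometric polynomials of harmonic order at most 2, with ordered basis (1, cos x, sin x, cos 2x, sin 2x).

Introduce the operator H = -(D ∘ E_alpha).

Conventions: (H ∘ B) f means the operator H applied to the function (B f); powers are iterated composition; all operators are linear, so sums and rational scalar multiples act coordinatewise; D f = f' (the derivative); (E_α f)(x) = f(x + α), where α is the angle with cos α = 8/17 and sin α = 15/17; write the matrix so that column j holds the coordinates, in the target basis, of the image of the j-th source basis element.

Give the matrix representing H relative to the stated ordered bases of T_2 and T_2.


image of 1: 0
image of cos x: (15/17)cos x + (8/17)sin x
image of sin x: -(8/17)cos x + (15/17)sin x
image of cos 2x: (480/289)cos 2x - (322/289)sin 2x
image of sin 2x: (322/289)cos 2x + (480/289)sin 2x
each image's coordinates form column j of the matrix

the matrix is [[0, 0, 0, 0, 0]; [0, 15/17, -8/17, 0, 0]; [0, 8/17, 15/17, 0, 0]; [0, 0, 0, 480/289, 322/289]; [0, 0, 0, -322/289, 480/289]] (rows listed top to bottom)


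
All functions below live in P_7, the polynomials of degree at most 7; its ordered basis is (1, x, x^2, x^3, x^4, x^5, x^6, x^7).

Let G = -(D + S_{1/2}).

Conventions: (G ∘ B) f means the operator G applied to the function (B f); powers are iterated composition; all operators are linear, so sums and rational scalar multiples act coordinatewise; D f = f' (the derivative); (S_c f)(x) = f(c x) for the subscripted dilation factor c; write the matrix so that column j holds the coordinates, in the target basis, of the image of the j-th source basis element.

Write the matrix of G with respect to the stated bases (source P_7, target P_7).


image of 1: -1
image of x: -(1/2)x - 1
image of x^2: -(1/4)x^2 - 2x
image of x^3: -(1/8)x^3 - 3x^2
image of x^4: -(1/16)x^4 - 4x^3
image of x^5: -(1/32)x^5 - 5x^4
image of x^6: -(1/64)x^6 - 6x^5
image of x^7: -(1/128)x^7 - 7x^6
each image's coordinates form column j of the matrix

the matrix is [[-1, -1, 0, 0, 0, 0, 0, 0]; [0, -1/2, -2, 0, 0, 0, 0, 0]; [0, 0, -1/4, -3, 0, 0, 0, 0]; [0, 0, 0, -1/8, -4, 0, 0, 0]; [0, 0, 0, 0, -1/16, -5, 0, 0]; [0, 0, 0, 0, 0, -1/32, -6, 0]; [0, 0, 0, 0, 0, 0, -1/64, -7]; [0, 0, 0, 0, 0, 0, 0, -1/128]] (rows listed top to bottom)


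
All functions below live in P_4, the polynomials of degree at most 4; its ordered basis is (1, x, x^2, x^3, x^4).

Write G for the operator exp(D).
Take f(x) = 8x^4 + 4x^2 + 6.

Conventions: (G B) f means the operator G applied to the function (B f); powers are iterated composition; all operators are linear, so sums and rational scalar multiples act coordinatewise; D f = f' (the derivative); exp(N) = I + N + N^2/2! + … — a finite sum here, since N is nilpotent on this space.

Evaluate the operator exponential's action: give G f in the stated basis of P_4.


order-1 term: 32x^3 + 8x
order-2 term: 48x^2 + 4
order-3 term: 32x
order-4 term: 8
the series for exp(D) f terminates at order 4
exp(D) f = 8x^4 + 32x^3 + 52x^2 + 40x + 18

the image equals g(x) = 8x^4 + 32x^3 + 52x^2 + 40x + 18


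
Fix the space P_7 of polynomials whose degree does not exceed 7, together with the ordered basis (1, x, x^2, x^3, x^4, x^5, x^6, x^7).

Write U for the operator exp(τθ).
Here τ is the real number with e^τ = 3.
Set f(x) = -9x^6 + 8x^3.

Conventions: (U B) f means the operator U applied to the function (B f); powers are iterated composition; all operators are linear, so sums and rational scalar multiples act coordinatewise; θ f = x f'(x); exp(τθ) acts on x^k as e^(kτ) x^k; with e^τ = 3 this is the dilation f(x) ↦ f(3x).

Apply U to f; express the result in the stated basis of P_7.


the image equals g(x) = -6561x^6 + 216x^3

exp(τθ) x^k = e^(kτ) x^k; with e^τ = 3 this sends x^k to 3^k x^k
x^3 ↦ 27 x^3
x^6 ↦ 729 x^6
applying this coordinatewise to f: exp(τθ) f = -6561x^6 + 216x^3


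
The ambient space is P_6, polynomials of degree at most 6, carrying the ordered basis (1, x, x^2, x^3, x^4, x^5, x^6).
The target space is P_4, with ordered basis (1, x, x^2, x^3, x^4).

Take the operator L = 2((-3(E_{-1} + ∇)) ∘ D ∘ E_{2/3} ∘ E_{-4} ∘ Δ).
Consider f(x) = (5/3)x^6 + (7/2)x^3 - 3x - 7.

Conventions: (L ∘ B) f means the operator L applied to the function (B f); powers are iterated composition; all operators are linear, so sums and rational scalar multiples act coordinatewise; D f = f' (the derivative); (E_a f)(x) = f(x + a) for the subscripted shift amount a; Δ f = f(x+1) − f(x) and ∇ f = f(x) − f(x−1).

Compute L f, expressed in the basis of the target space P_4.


Δ f = 10x^5 + 25x^4 + (100/3)x^3 + (71/2)x^2 + (41/2)x + 13/6
E_{-4} Δ f = 10x^5 - 175x^4 + (3700/3)x^3 - (8729/2)x^2 + (15473/2)x - 32911/6
E_{2/3} E_{-4} Δ f = 10x^5 - (425/3)x^4 + (7300/9)x^3 - (126083/54)x^2 + (544981/162)x - 940457/486
D (E_{2/3} ∘ E_{-4}) Δ f = 50x^4 - (1700/3)x^3 + (7300/3)x^2 - (126083/27)x + 544981/162
E_{-1} (D ∘ E_{2/3} ∘ E_{-4} ∘ Δ) f = 50x^4 - (2300/3)x^3 + (13300/3)x^2 - (308783/27)x + 1795579/162
∇ (D ∘ E_{2/3} ∘ E_{-4} ∘ Δ) f = 200x^3 - 2000x^2 + (20300/3)x - 208433/27
(E_{-1} + ∇) (D ∘ E_{2/3} ∘ E_{-4} ∘ Δ) f = 50x^4 - (1700/3)x^3 + (7300/3)x^2 - (126083/27)x + 544981/162
(-3(E_{-1} + ∇)) (D ∘ E_{2/3} ∘ E_{-4} ∘ Δ) f = -150x^4 + 1700x^3 - 7300x^2 + (126083/9)x - 544981/54
(2((-3(E_{-1} + ∇)) ∘ D ∘ E_{2/3} ∘ E_{-4} ∘ Δ)) f = -300x^4 + 3400x^3 - 14600x^2 + (252166/9)x - 544981/27

the image equals g(x) = -300x^4 + 3400x^3 - 14600x^2 + (252166/9)x - 544981/27


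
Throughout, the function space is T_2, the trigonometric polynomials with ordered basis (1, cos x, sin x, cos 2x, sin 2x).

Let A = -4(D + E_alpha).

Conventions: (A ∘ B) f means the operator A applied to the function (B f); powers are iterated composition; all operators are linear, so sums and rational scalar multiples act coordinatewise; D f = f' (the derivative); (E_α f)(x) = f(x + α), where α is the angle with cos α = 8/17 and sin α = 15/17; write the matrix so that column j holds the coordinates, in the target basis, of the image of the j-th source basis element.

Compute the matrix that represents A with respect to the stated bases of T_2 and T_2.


the matrix is [[-4, 0, 0, 0, 0]; [0, -32/17, -128/17, 0, 0]; [0, 128/17, -32/17, 0, 0]; [0, 0, 0, 644/289, -3272/289]; [0, 0, 0, 3272/289, 644/289]] (rows listed top to bottom)

image of 1: -4
image of cos x: -(32/17)cos x + (128/17)sin x
image of sin x: -(128/17)cos x - (32/17)sin x
image of cos 2x: (644/289)cos 2x + (3272/289)sin 2x
image of sin 2x: -(3272/289)cos 2x + (644/289)sin 2x
each image's coordinates form column j of the matrix


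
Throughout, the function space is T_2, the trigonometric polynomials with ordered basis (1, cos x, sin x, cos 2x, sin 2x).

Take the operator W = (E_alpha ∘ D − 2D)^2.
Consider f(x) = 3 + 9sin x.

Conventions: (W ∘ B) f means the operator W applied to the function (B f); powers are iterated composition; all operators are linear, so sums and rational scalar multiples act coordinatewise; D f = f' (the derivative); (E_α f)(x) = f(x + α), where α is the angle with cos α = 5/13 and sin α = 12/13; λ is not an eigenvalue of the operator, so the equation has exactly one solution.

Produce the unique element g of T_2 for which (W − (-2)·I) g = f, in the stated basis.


the image equals g(x) = 3/2 - (4536/1513)cos x + (369/1513)sin x

write g with unknown coordinates in the stated basis and equate coefficients in (W − (-2)·I) g = f
solving from the highest basis element down gives g = 3/2 - (4536/1513)cos x + (369/1513)sin x
check: W g = (9072/1513)cos x + (12879/1513)sin x
so W g − (-2)·g = 3 + 9sin x = f ✓


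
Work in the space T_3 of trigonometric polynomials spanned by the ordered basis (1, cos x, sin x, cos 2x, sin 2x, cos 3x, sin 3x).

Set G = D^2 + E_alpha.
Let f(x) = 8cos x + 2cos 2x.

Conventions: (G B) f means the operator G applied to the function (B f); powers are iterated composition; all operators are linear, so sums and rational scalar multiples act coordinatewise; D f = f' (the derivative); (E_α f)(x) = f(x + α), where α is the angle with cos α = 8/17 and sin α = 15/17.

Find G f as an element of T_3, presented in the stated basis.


D f = -8sin x - 4sin 2x
D D f = -8cos x - 8cos 2x
E_alpha f = (64/17)cos x - (120/17)sin x - (322/289)cos 2x - (480/289)sin 2x
(D^2 + E_alpha) f = -(72/17)cos x - (120/17)sin x - (2634/289)cos 2x - (480/289)sin 2x

the result is g(x) = -(72/17)cos x - (120/17)sin x - (2634/289)cos 2x - (480/289)sin 2x


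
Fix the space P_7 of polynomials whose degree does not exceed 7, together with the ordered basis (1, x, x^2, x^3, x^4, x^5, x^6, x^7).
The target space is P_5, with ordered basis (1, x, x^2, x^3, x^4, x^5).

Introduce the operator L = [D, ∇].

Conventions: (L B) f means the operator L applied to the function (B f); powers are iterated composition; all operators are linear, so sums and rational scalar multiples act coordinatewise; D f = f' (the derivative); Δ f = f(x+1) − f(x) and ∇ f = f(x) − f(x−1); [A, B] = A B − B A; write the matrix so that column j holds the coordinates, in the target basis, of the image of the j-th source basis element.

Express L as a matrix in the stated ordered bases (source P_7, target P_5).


the matrix is [[0, 0, 0, 0, 0, 0, 0, 0]; [0, 0, 0, 0, 0, 0, 0, 0]; [0, 0, 0, 0, 0, 0, 0, 0]; [0, 0, 0, 0, 0, 0, 0, 0]; [0, 0, 0, 0, 0, 0, 0, 0]; [0, 0, 0, 0, 0, 0, 0, 0]] (rows listed top to bottom)

image of 1: 0
image of x: 0
image of x^2: 0
image of x^3: 0
image of x^4: 0
image of x^5: 0
image of x^6: 0
image of x^7: 0
each image's coordinates form column j of the matrix


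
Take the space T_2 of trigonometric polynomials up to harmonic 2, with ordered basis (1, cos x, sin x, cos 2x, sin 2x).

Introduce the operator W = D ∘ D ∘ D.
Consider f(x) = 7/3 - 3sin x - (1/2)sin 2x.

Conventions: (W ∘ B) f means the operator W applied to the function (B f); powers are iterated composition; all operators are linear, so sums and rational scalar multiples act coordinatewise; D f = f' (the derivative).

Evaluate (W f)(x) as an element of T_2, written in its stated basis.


g(x) = 3cos x + 4cos 2x

D f = -3cos x - cos 2x
D D f = 3sin x + 2sin 2x
D D D f = 3cos x + 4cos 2x


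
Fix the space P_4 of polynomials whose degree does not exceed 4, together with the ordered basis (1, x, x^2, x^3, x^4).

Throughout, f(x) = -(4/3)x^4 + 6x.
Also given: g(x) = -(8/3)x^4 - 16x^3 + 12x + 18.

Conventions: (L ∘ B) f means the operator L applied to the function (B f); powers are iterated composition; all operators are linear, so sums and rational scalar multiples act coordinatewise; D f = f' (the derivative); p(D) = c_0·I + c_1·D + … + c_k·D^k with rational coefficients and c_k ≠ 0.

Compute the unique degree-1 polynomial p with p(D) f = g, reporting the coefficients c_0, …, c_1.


c_0 = 2, c_1 = 3

D^0 f = -(4/3)x^4 + 6x
D^1 f = -(16/3)x^3 + 6
matching coefficients of g against c_0 f + c_1 Df + … from the top degree down determines the c_i
solution: c_0 = 2, c_1 = 3


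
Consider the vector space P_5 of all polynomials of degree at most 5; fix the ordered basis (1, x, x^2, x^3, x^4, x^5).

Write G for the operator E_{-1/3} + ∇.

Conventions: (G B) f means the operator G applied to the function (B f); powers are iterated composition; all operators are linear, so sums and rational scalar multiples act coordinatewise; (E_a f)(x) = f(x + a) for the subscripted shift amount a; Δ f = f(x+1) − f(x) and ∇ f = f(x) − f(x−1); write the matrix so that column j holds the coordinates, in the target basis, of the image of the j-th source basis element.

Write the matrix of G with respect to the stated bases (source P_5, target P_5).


image of 1: 1
image of x: x + 2/3
image of x^2: x^2 + (4/3)x - 8/9
image of x^3: x^3 + 2x^2 - (8/3)x + 26/27
image of x^4: x^4 + (8/3)x^3 - (16/3)x^2 + (104/27)x - 80/81
image of x^5: x^5 + (10/3)x^4 - (80/9)x^3 + (260/27)x^2 - (400/81)x + 242/243
each image's coordinates form column j of the matrix

the matrix is [[1, 2/3, -8/9, 26/27, -80/81, 242/243]; [0, 1, 4/3, -8/3, 104/27, -400/81]; [0, 0, 1, 2, -16/3, 260/27]; [0, 0, 0, 1, 8/3, -80/9]; [0, 0, 0, 0, 1, 10/3]; [0, 0, 0, 0, 0, 1]] (rows listed top to bottom)


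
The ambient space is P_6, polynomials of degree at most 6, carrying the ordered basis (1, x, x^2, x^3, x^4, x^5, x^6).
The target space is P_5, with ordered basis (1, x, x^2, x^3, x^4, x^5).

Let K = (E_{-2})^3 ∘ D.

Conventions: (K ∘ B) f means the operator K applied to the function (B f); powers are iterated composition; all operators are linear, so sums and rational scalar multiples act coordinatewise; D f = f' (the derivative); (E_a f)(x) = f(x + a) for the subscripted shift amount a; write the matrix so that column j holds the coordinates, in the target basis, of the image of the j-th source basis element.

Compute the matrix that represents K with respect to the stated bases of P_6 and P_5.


image of 1: 0
image of x: 1
image of x^2: 2x - 12
image of x^3: 3x^2 - 36x + 108
image of x^4: 4x^3 - 72x^2 + 432x - 864
image of x^5: 5x^4 - 120x^3 + 1080x^2 - 4320x + 6480
image of x^6: 6x^5 - 180x^4 + 2160x^3 - 12960x^2 + 38880x - 46656
each image's coordinates form column j of the matrix

the matrix is [[0, 1, -12, 108, -864, 6480, -46656]; [0, 0, 2, -36, 432, -4320, 38880]; [0, 0, 0, 3, -72, 1080, -12960]; [0, 0, 0, 0, 4, -120, 2160]; [0, 0, 0, 0, 0, 5, -180]; [0, 0, 0, 0, 0, 0, 6]] (rows listed top to bottom)


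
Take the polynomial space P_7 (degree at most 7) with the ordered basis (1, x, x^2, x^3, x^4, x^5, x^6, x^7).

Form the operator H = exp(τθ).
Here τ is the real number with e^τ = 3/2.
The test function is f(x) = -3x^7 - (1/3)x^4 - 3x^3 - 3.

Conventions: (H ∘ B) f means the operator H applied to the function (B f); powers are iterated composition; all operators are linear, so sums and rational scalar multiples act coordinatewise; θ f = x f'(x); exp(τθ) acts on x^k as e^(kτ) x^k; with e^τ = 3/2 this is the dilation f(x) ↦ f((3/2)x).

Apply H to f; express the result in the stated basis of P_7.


the image equals g(x) = -(6561/128)x^7 - (27/16)x^4 - (81/8)x^3 - 3

exp(τθ) x^k = e^(kτ) x^k; with e^τ = 3/2 this sends x^k to (3/2)^k x^k
x^3 ↦ 27/8 x^3
x^4 ↦ 81/16 x^4
x^7 ↦ 2187/128 x^7
applying this coordinatewise to f: exp(τθ) f = -(6561/128)x^7 - (27/16)x^4 - (81/8)x^3 - 3


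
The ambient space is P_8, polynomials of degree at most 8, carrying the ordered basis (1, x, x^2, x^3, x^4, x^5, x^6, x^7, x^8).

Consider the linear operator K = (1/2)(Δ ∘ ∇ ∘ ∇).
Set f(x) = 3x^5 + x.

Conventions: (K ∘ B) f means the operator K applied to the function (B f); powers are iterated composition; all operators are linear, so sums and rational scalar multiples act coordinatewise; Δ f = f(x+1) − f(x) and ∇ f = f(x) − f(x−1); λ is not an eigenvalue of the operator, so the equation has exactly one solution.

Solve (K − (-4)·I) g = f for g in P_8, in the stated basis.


write g with unknown coordinates in the stated basis and equate coefficients in (K − (-4)·I) g = f
solving from the highest basis element down gives g = (3/4)x^5 - (45/8)x^2 + (47/8)x - 45/16
check: K g = (45/2)x^2 - (45/2)x + 45/4
so K g − (-4)·g = 3x^5 + x = f ✓

g(x) = (3/4)x^5 - (45/8)x^2 + (47/8)x - 45/16


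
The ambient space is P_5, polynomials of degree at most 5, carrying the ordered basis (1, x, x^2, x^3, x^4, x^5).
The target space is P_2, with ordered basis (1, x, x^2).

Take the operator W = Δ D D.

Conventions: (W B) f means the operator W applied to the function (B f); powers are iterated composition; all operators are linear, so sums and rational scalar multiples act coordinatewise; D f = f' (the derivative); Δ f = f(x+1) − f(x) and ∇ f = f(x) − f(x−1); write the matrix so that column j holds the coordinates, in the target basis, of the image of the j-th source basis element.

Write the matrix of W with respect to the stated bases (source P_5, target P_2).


the matrix is [[0, 0, 0, 6, 12, 20]; [0, 0, 0, 0, 24, 60]; [0, 0, 0, 0, 0, 60]] (rows listed top to bottom)

image of 1: 0
image of x: 0
image of x^2: 0
image of x^3: 6
image of x^4: 24x + 12
image of x^5: 60x^2 + 60x + 20
each image's coordinates form column j of the matrix


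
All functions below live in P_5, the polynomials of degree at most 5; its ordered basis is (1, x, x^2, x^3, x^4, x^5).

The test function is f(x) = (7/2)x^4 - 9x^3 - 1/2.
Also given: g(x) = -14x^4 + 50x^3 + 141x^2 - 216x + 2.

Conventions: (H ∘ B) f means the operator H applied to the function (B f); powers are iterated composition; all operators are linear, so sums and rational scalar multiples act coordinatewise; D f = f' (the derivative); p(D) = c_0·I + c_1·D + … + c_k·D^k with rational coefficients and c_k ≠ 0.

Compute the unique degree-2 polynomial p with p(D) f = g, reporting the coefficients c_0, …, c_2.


c_0 = -4, c_1 = 1, c_2 = 4

D^0 f = (7/2)x^4 - 9x^3 - 1/2
D^1 f = 14x^3 - 27x^2
D^2 f = 42x^2 - 54x
matching coefficients of g against c_0 f + c_1 Df + … from the top degree down determines the c_i
solution: c_0 = -4, c_1 = 1, c_2 = 4


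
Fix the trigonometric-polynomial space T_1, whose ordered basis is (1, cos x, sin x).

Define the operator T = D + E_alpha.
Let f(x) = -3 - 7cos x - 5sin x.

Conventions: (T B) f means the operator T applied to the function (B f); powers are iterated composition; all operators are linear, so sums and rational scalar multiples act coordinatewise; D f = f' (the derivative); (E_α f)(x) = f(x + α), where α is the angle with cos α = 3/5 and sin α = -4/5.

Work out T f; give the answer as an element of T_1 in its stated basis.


the result is g(x) = -3 - (26/5)cos x - (8/5)sin x

D f = -5cos x + 7sin x
E_alpha f = -3 - (1/5)cos x - (43/5)sin x
(D + E_alpha) f = -3 - (26/5)cos x - (8/5)sin x


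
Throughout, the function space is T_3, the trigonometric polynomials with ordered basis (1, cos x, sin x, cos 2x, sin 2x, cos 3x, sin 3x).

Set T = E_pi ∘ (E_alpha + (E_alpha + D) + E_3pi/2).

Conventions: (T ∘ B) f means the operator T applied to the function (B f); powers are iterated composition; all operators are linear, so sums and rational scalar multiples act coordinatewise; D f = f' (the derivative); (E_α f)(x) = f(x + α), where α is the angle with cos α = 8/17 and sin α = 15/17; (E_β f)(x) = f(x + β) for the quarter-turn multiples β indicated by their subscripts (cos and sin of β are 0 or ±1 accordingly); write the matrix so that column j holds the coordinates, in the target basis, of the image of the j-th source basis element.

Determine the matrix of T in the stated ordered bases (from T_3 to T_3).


the matrix is [[3, 0, 0, 0, 0, 0, 0]; [0, -16/17, -30/17, 0, 0, 0, 0]; [0, 30/17, -16/17, 0, 0, 0, 0]; [0, 0, 0, -611/289, 1058/289, 0, 0]; [0, 0, 0, -1058/289, -611/289, 0, 0]; [0, 0, 0, 0, 0, 9776/4913, -18662/4913]; [0, 0, 0, 0, 0, 18662/4913, 9776/4913]] (rows listed top to bottom)

image of 1: 3
image of cos x: -(16/17)cos x + (30/17)sin x
image of sin x: -(30/17)cos x - (16/17)sin x
image of cos 2x: -(611/289)cos 2x - (1058/289)sin 2x
image of sin 2x: (1058/289)cos 2x - (611/289)sin 2x
image of cos 3x: (9776/4913)cos 3x + (18662/4913)sin 3x
image of sin 3x: -(18662/4913)cos 3x + (9776/4913)sin 3x
each image's coordinates form column j of the matrix
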